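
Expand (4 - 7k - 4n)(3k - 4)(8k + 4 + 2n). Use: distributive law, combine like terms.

236k^2 + 32k + 160kn - 64 + 32n - 168k^3 - 138k^2n - 24kn^2 + 32n^2

(4 - 7k - 4n)(3k - 4)(8k + 4 + 2n)
= (12k - 16 - 21k^2 + 28k - 12kn + 16n)(8k + 4 + 2n)    [distributive law]
= (40k - 16 - 21k^2 - 12kn + 16n)(8k + 4 + 2n)    [combine like terms]
= 320k^2 + 160k + 80kn - 128k - 64 - 32n - 168k^3 - 84k^2 - 42k^2n - 96k^2n - 48kn - 24kn^2 + 128kn + 64n + 32n^2    [distributive law]
= 236k^2 + 32k + 160kn - 64 + 32n - 168k^3 - 138k^2n - 24kn^2 + 32n^2    [combine like terms]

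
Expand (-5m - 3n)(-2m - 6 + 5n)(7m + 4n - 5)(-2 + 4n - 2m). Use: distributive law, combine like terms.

(-5m - 3n)(-2m - 6 + 5n)(7m + 4n - 5)(-2 + 4n - 2m)
= (10m^2 + 30m - 25mn + 6mn + 18n - 15n^2)(7m + 4n - 5)(-2 + 4n - 2m)    [distributive law]
= (10m^2 + 30m - 19mn + 18n - 15n^2)(7m + 4n - 5)(-2 + 4n - 2m)    [combine like terms]
= (70m^3 + 40m^2n - 50m^2 + 210m^2 + 120mn - 150m - 133m^2n - 76mn^2 + 95mn + 126mn + 72n^2 - 90n - 105mn^2 - 60n^3 + 75n^2)(-2 + 4n - 2m)    [distributive law]
= (70m^3 - 93m^2n + 160m^2 + 341mn - 150m - 181mn^2 + 147n^2 - 90n - 60n^3)(-2 + 4n - 2m)    [combine like terms]
= -140m^3 + 280m^3n - 140m^4 + 186m^2n - 372m^2n^2 + 186m^3n - 320m^2 + 640m^2n - 320m^3 - 682mn + 1364mn^2 - 682m^2n + 300m - 600mn + 300m^2 + 362mn^2 - 724mn^3 + 362m^2n^2 - 294n^2 + 588n^3 - 294mn^2 + 180n - 360n^2 + 180mn + 120n^3 - 240n^4 + 120mn^3    [distributive law]
= -460m^3 + 466m^3n - 140m^4 + 144m^2n - 10m^2n^2 - 20m^2 - 1102mn + 1432mn^2 + 300m - 604mn^3 - 654n^2 + 708n^3 + 180n - 240n^4    [combine like terms]

-460m^3 + 466m^3n - 140m^4 + 144m^2n - 10m^2n^2 - 20m^2 - 1102mn + 1432mn^2 + 300m - 604mn^3 - 654n^2 + 708n^3 + 180n - 240n^4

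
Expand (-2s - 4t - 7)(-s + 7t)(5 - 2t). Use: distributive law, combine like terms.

10s² - 4s²t - 64st + 20st² - 42t² + 56t³ + 35s - 245t

(-2s - 4t - 7)(-s + 7t)(5 - 2t)
= (2s² - 14st + 4st - 28t² + 7s - 49t)(5 - 2t)    [distributive law]
= (2s² - 10st - 28t² + 7s - 49t)(5 - 2t)    [combine like terms]
= 10s² - 4s²t - 50st + 20st² - 140t² + 56t³ + 35s - 14st - 245t + 98t²    [distributive law]
= 10s² - 4s²t - 64st + 20st² - 42t² + 56t³ + 35s - 245t    [combine like terms]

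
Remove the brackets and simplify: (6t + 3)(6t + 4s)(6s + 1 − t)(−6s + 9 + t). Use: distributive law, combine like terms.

(6t + 3)(6t + 4s)(6s + 1 − t)(−6s + 9 + t)
= (36t² + 24st + 18t + 12s)(6s + 1 − t)(−6s + 9 + t)    [distributive law]
= (216st² + 36t² − 36t³ + 144s²t + 24st − 24st² + 108st + 18t − 18t² + 72s² + 12s − 12st)(−6s + 9 + t)    [distributive law]
= (192st² + 18t² − 36t³ + 144s²t + 120st + 18t + 72s² + 12s)(−6s + 9 + t)    [combine like terms]
= −1152s²t² + 1728st² + 192st³ − 108st² + 162t² + 18t³ + 216st³ − 324t³ − 36t⁴ − 864s³t + 1296s²t + 144s²t² − 720s²t + 1080st + 120st² − 108st + 162t + 18t² − 432s³ + 648s² + 72s²t − 72s² + 108s + 12st    [distributive law]
= −1008s²t² + 1740st² + 408st³ + 180t² − 306t³ − 36t⁴ − 864s³t + 648s²t + 984st + 162t − 432s³ + 576s² + 108s    [combine like terms]

−1008s²t² + 1740st² + 408st³ + 180t² − 306t³ − 36t⁴ − 864s³t + 648s²t + 984st + 162t − 432s³ + 576s² + 108s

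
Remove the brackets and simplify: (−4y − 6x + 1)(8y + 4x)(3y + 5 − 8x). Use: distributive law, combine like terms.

−96y^3 − 136y^2 + 64xy^2 − 372xy + 440x^2y − 152x^2 + 192x^3 + 40y + 20x

(−4y − 6x + 1)(8y + 4x)(3y + 5 − 8x)
= (−32y^2 − 16xy − 48xy − 24x^2 + 8y + 4x)(3y + 5 − 8x)    [distributive law]
= (−32y^2 − 64xy − 24x^2 + 8y + 4x)(3y + 5 − 8x)    [combine like terms]
= −96y^3 − 160y^2 + 256xy^2 − 192xy^2 − 320xy + 512x^2y − 72x^2y − 120x^2 + 192x^3 + 24y^2 + 40y − 64xy + 12xy + 20x − 32x^2    [distributive law]
= −96y^3 − 136y^2 + 64xy^2 − 372xy + 440x^2y − 152x^2 + 192x^3 + 40y + 20x    [combine like terms]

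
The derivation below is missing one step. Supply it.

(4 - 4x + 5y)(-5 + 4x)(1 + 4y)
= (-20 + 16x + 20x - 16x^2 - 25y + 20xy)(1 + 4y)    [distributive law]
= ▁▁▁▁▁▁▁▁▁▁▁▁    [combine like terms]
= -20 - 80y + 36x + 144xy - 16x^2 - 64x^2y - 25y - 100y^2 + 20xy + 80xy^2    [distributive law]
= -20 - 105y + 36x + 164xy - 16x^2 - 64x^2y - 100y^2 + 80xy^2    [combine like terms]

Applying combine like terms to the line above:

(-20 + 36x - 16x^2 - 25y + 20xy)(1 + 4y)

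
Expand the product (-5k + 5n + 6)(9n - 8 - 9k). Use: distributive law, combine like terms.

(-5k + 5n + 6)(9n - 8 - 9k)
= -45kn + 40k + 45k^2 + 45n^2 - 40n - 45kn + 54n - 48 - 54k    [distributive law]
= -90kn - 14k + 45k^2 + 45n^2 + 14n - 48    [combine like terms]

-90kn - 14k + 45k^2 + 45n^2 + 14n - 48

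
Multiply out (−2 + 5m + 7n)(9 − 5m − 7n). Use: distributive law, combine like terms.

−18 + 55m + 77n − 25m^2 − 70mn − 49n^2

(−2 + 5m + 7n)(9 − 5m − 7n)
= −18 + 10m + 14n + 45m − 25m^2 − 35mn + 63n − 35mn − 49n^2    [distributive law]
= −18 + 55m + 77n − 25m^2 − 70mn − 49n^2    [combine like terms]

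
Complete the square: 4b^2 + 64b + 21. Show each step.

4b^2 + 64b + 21
= 4(b^2 + 16b) + 21    [factor out 4 from the b-terms]
= 4(b^2 + 16b + 64 - 64) + 21    [add and subtract 64 inside the bracket]
= 4(b + 8)^2 - 256 + 21    [perfect-square identity]
= 4(b + 8)^2 - 235    [combine constants]

4(b + 8)^2 - 235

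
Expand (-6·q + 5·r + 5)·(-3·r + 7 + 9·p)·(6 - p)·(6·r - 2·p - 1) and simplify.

648·q·r^2 - 1890·p·q·r - 1620·q·r - 108·p·q·r^2 + 360·p^2·q·r + 786·p·q + 252·q + 510·p^2·q - 108·p^3·q - 540·r^3 + 1665·p·r^2 + 810·r^2 + 90·p·r^3 - 300·p^2·r^2 + 920·p·r + 1140·r - 725·p^2·r + 90·p^3·r - 655·p - 210 - 425·p^2 + 90·p^3

(-6·q + 5·r + 5)·(-3·r + 7 + 9·p)·(6 - p)·(6·r - 2·p - 1)
= (18·q·r - 42·q - 54·p·q - 15·r^2 + 35·r + 45·p·r - 15·r + 35 + 45·p)·(6 - p)·(6·r - 2·p - 1)    [distributive law]
= (18·q·r - 42·q - 54·p·q - 15·r^2 + 20·r + 45·p·r + 35 + 45·p)·(6 - p)·(6·r - 2·p - 1)    [combine like terms]
= (108·q·r - 18·p·q·r - 252·q + 42·p·q - 324·p·q + 54·p^2·q - 90·r^2 + 15·p·r^2 + 120·r - 20·p·r + 270·p·r - 45·p^2·r + 210 - 35·p + 270·p - 45·p^2)·(6·r - 2·p - 1)    [distributive law]
= (108·q·r - 18·p·q·r - 252·q - 282·p·q + 54·p^2·q - 90·r^2 + 15·p·r^2 + 120·r + 250·p·r - 45·p^2·r + 210 + 235·p - 45·p^2)·(6·r - 2·p - 1)    [combine like terms]
= 648·q·r^2 - 216·p·q·r - 108·q·r - 108·p·q·r^2 + 36·p^2·q·r + 18·p·q·r - 1512·q·r + 504·p·q + 252·q - 1692·p·q·r + 564·p^2·q + 282·p·q + 324·p^2·q·r - 108·p^3·q - 54·p^2·q - 540·r^3 + 180·p·r^2 + 90·r^2 + 90·p·r^3 - 30·p^2·r^2 - 15·p·r^2 + 720·r^2 - 240·p·r - 120·r + 1500·p·r^2 - 500·p^2·r - 250·p·r - 270·p^2·r^2 + 90·p^3·r + 45·p^2·r + 1260·r - 420·p - 210 + 1410·p·r - 470·p^2 - 235·p - 270·p^2·r + 90·p^3 + 45·p^2    [distributive law]
= 648·q·r^2 - 1890·p·q·r - 1620·q·r - 108·p·q·r^2 + 360·p^2·q·r + 786·p·q + 252·q + 510·p^2·q - 108·p^3·q - 540·r^3 + 1665·p·r^2 + 810·r^2 + 90·p·r^3 - 300·p^2·r^2 + 920·p·r + 1140·r - 725·p^2·r + 90·p^3·r - 655·p - 210 - 425·p^2 + 90·p^3    [combine like terms]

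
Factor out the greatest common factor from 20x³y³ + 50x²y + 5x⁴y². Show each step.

5x²y(4xy² + 10 + x²y)

20x³y³ + 50x²y + 5x⁴y²
= 5(4x³y³ + 10x²y + x⁴y²)    [factor out 5]
= 5x²y(4xy² + 10 + x²y)    [factor out x²y]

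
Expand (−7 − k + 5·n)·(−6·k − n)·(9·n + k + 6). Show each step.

211·k·n + 78·k^2 + 252·k + 33·n^2 + 42·n + 25·k^2·n + 6·k^3 − 266·k·n^2 − 45·n^3

(−7 − k + 5·n)·(−6·k − n)·(9·n + k + 6)
= (42·k + 7·n + 6·k^2 + k·n − 30·k·n − 5·n^2)·(9·n + k + 6)    [distributive law]
= (42·k + 7·n + 6·k^2 − 29·k·n − 5·n^2)·(9·n + k + 6)    [combine like terms]
= 378·k·n + 42·k^2 + 252·k + 63·n^2 + 7·k·n + 42·n + 54·k^2·n + 6·k^3 + 36·k^2 − 261·k·n^2 − 29·k^2·n − 174·k·n − 45·n^3 − 5·k·n^2 − 30·n^2    [distributive law]
= 211·k·n + 78·k^2 + 252·k + 33·n^2 + 42·n + 25·k^2·n + 6·k^3 − 266·k·n^2 − 45·n^3    [combine like terms]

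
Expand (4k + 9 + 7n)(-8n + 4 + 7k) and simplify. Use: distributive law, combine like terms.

17kn + 79k + 28k² - 44n + 36 - 56n²

(4k + 9 + 7n)(-8n + 4 + 7k)
= -32kn + 16k + 28k² - 72n + 36 + 63k - 56n² + 28n + 49kn    [distributive law]
= 17kn + 79k + 28k² - 44n + 36 - 56n²    [combine like terms]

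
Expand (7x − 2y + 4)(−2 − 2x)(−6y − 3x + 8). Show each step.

(7x − 2y + 4)(−2 − 2x)(−6y − 3x + 8)
= (−14x − 14x² + 4y + 4xy − 8 − 8x)(−6y − 3x + 8)    [distributive law]
= (−22x − 14x² + 4y + 4xy − 8)(−6y − 3x + 8)    [combine like terms]
= 132xy + 66x² − 176x + 84x²y + 42x³ − 112x² − 24y² − 12xy + 32y − 24xy² − 12x²y + 32xy + 48y + 24x − 64    [distributive law]
= 152xy − 46x² − 152x + 72x²y + 42x³ − 24y² + 80y − 24xy² − 64    [combine like terms]

152xy − 46x² − 152x + 72x²y + 42x³ − 24y² + 80y − 24xy² − 64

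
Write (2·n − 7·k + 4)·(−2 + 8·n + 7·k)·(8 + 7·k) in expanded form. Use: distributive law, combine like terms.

224·n − 140·k·n + 128·n² + 112·k·n² − 294·k²·n + 280·k − 98·k² − 343·k³ − 64

(2·n − 7·k + 4)·(−2 + 8·n + 7·k)·(8 + 7·k)
= (−4·n + 16·n² + 14·k·n + 14·k − 56·k·n − 49·k² − 8 + 32·n + 28·k)·(8 + 7·k)    [distributive law]
= (28·n + 16·n² − 42·k·n + 42·k − 49·k² − 8)·(8 + 7·k)    [combine like terms]
= 224·n + 196·k·n + 128·n² + 112·k·n² − 336·k·n − 294·k²·n + 336·k + 294·k² − 392·k² − 343·k³ − 64 − 56·k    [distributive law]
= 224·n − 140·k·n + 128·n² + 112·k·n² − 294·k²·n + 280·k − 98·k² − 343·k³ − 64    [combine like terms]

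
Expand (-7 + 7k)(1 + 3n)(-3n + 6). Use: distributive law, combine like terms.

-105n - 42 + 63n^2 + 105kn + 42k - 63kn^2

(-7 + 7k)(1 + 3n)(-3n + 6)
= (-7 - 21n + 7k + 21kn)(-3n + 6)    [distributive law]
= 21n - 42 + 63n^2 - 126n - 21kn + 42k - 63kn^2 + 126kn    [distributive law]
= -105n - 42 + 63n^2 + 105kn + 42k - 63kn^2    [combine like terms]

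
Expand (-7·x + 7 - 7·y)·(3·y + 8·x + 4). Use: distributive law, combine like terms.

-77·x·y - 56·x^2 + 28·x - 7·y + 28 - 21·y^2

(-7·x + 7 - 7·y)·(3·y + 8·x + 4)
= -21·x·y - 56·x^2 - 28·x + 21·y + 56·x + 28 - 21·y^2 - 56·x·y - 28·y    [distributive law]
= -77·x·y - 56·x^2 + 28·x - 7·y + 28 - 21·y^2    [combine like terms]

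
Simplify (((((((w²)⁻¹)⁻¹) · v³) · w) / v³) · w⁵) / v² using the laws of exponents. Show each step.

v⁻²·w⁸

(((((((w²)⁻¹)⁻¹) · v³) · w) / v³) · w⁵) / v²
= ((((((w²)¹) · v³) · w) / v³) · w⁵) / v²    [power of a power]
= ((((w² · v³) · w) / v³) · w⁵) / v²    [power of a power]
= v⁻²·w⁸    [quotient of powers; product of powers]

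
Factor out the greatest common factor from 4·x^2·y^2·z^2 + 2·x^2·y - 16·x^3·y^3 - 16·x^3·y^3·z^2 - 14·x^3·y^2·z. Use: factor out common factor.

2·x^2·y(2·y·z^2 + 1 - 8·x·y^2 - 8·x·y^2·z^2 - 7·x·y·z)

4·x^2·y^2·z^2 + 2·x^2·y - 16·x^3·y^3 - 16·x^3·y^3·z^2 - 14·x^3·y^2·z
= 2(2·x^2·y^2·z^2 + x^2·y - 8·x^3·y^3 - 8·x^3·y^3·z^2 - 7·x^3·y^2·z)    [factor out 2]
= 2·x^2·y(2·y·z^2 + 1 - 8·x·y^2 - 8·x·y^2·z^2 - 7·x·y·z)    [factor out x^2·y]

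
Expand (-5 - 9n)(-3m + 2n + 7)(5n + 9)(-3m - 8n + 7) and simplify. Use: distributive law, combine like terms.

-954m^2n - 18mn^2 + 3642mn - 405m^2 + 1890m + 3586n^3 + 2967n^2 - 3304n - 2205 - 405m^2n^2 - 810mn^3 + 720n^4

(-5 - 9n)(-3m + 2n + 7)(5n + 9)(-3m - 8n + 7)
= (15m - 10n - 35 + 27mn - 18n^2 - 63n)(5n + 9)(-3m - 8n + 7)    [distributive law]
= (15m - 73n - 35 + 27mn - 18n^2)(5n + 9)(-3m - 8n + 7)    [combine like terms]
= (75mn + 135m - 365n^2 - 657n - 175n - 315 + 135mn^2 + 243mn - 90n^3 - 162n^2)(-3m - 8n + 7)    [distributive law]
= (318mn + 135m - 527n^2 - 832n - 315 + 135mn^2 - 90n^3)(-3m - 8n + 7)    [combine like terms]
= -954m^2n - 2544mn^2 + 2226mn - 405m^2 - 1080mn + 945m + 1581mn^2 + 4216n^3 - 3689n^2 + 2496mn + 6656n^2 - 5824n + 945m + 2520n - 2205 - 405m^2n^2 - 1080mn^3 + 945mn^2 + 270mn^3 + 720n^4 - 630n^3    [distributive law]
= -954m^2n - 18mn^2 + 3642mn - 405m^2 + 1890m + 3586n^3 + 2967n^2 - 3304n - 2205 - 405m^2n^2 - 810mn^3 + 720n^4    [combine like terms]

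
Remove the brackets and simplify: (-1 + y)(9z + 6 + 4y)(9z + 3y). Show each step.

(-1 + y)(9z + 6 + 4y)(9z + 3y)
= (-9z - 6 - 4y + 9yz + 6y + 4y^2)(9z + 3y)    [distributive law]
= (-9z - 6 + 2y + 9yz + 4y^2)(9z + 3y)    [combine like terms]
= -81z^2 - 27yz - 54z - 18y + 18yz + 6y^2 + 81yz^2 + 27y^2z + 36y^2z + 12y^3    [distributive law]
= -81z^2 - 9yz - 54z - 18y + 6y^2 + 81yz^2 + 63y^2z + 12y^3    [combine like terms]

-81z^2 - 9yz - 54z - 18y + 6y^2 + 81yz^2 + 63y^2z + 12y^3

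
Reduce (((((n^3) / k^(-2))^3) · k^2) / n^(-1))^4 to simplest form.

k^32n^40

(((((n^3) / k^(-2))^3) · k^2) / n^(-1))^4
= (((((n^3) / k^(-2))^3) · k^2)^4) / ((n^(-1))^4)    [power of a quotient]
= (((((n^3) / k^(-2))^3)^4) · ((k^2)^4)) / ((n^(-1))^4)    [power of a product]
= ((((n^3) / k^(-2))^12) · ((k^2)^4)) / ((n^(-1))^4)    [power of a power]
= ((((n^3)^12) / ((k^(-2))^12)) · ((k^2)^4)) / ((n^(-1))^4)    [power of a quotient]
= (((n^36) / ((k^(-2))^12)) · ((k^2)^4)) / ((n^(-1))^4)    [power of a power]
= ((n^36 / k^(-24)) · ((k^2)^4)) / ((n^(-1))^4)    [power of a power]
= ((n^36 / k^(-24)) · k^8) / ((n^(-1))^4)    [power of a power]
= ((n^36 / k^(-24)) · k^8) / n^(-4)    [power of a power]
= k^32n^40    [quotient of powers]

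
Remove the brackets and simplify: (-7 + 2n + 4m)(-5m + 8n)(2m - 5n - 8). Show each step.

(-7 + 2n + 4m)(-5m + 8n)(2m - 5n - 8)
= (35m - 56n - 10mn + 16n^2 - 20m^2 + 32mn)(2m - 5n - 8)    [distributive law]
= (35m - 56n + 22mn + 16n^2 - 20m^2)(2m - 5n - 8)    [combine like terms]
= 70m^2 - 175mn - 280m - 112mn + 280n^2 + 448n + 44m^2n - 110mn^2 - 176mn + 32mn^2 - 80n^3 - 128n^2 - 40m^3 + 100m^2n + 160m^2    [distributive law]
= 230m^2 - 463mn - 280m + 152n^2 + 448n + 144m^2n - 78mn^2 - 80n^3 - 40m^3    [combine like terms]

230m^2 - 463mn - 280m + 152n^2 + 448n + 144m^2n - 78mn^2 - 80n^3 - 40m^3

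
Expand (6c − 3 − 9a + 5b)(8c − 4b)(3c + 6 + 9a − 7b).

144c^3 + 216c^2 + 216ac^2 − 288bc^2 + 300bc + 756abc − 172b^2c − 144c − 648ac + 72b + 324ab − 204b^2 − 648a^2c + 324a^2b − 432ab^2 + 140b^3

(6c − 3 − 9a + 5b)(8c − 4b)(3c + 6 + 9a − 7b)
= (48c^2 − 24bc − 24c + 12b − 72ac + 36ab + 40bc − 20b^2)(3c + 6 + 9a − 7b)    [distributive law]
= (48c^2 + 16bc − 24c + 12b − 72ac + 36ab − 20b^2)(3c + 6 + 9a − 7b)    [combine like terms]
= 144c^3 + 288c^2 + 432ac^2 − 336bc^2 + 48bc^2 + 96bc + 144abc − 112b^2c − 72c^2 − 144c − 216ac + 168bc + 36bc + 72b + 108ab − 84b^2 − 216ac^2 − 432ac − 648a^2c + 504abc + 108abc + 216ab + 324a^2b − 252ab^2 − 60b^2c − 120b^2 − 180ab^2 + 140b^3    [distributive law]
= 144c^3 + 216c^2 + 216ac^2 − 288bc^2 + 300bc + 756abc − 172b^2c − 144c − 648ac + 72b + 324ab − 204b^2 − 648a^2c + 324a^2b − 432ab^2 + 140b^3    [combine like terms]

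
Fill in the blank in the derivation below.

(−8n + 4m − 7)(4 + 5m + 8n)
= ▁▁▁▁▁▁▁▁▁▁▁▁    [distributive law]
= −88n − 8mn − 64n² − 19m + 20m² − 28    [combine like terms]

Applying distributive law to the line above:

−32n − 40mn − 64n² + 16m + 20m² + 32mn − 28 − 35m − 56n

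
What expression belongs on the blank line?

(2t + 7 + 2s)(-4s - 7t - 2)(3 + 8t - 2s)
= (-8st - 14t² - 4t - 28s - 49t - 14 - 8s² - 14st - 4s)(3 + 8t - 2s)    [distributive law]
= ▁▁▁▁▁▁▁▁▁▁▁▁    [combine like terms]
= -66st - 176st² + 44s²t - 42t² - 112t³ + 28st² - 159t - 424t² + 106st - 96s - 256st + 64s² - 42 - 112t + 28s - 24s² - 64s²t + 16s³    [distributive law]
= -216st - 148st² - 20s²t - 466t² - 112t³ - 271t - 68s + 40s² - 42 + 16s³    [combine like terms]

By combine like terms:

(-22st - 14t² - 53t - 32s - 14 - 8s²)(3 + 8t - 2s)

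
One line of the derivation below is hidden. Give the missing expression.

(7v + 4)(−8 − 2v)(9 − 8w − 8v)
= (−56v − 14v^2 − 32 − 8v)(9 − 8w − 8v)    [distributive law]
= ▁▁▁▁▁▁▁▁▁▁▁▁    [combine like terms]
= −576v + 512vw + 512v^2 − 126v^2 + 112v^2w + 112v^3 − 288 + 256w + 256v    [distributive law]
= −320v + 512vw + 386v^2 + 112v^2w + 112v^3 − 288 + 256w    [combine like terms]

By combine like terms:

(−64v − 14v^2 − 32)(9 − 8w − 8v)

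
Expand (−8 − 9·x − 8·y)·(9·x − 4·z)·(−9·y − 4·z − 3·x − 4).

936·x·y + 48·x·z + 540·x^2 + 288·x − 416·y·z − 128·z^2 − 128·z + 945·x^2·y + 216·x^2·z + 243·x^3 − 132·x·y·z − 144·x·z^2 + 648·x·y^2 − 288·y^2·z − 128·y·z^2

(−8 − 9·x − 8·y)·(9·x − 4·z)·(−9·y − 4·z − 3·x − 4)
= (−72·x + 32·z − 81·x^2 + 36·x·z − 72·x·y + 32·y·z)·(−9·y − 4·z − 3·x − 4)    [distributive law]
= 648·x·y + 288·x·z + 216·x^2 + 288·x − 288·y·z − 128·z^2 − 96·x·z − 128·z + 729·x^2·y + 324·x^2·z + 243·x^3 + 324·x^2 − 324·x·y·z − 144·x·z^2 − 108·x^2·z − 144·x·z + 648·x·y^2 + 288·x·y·z + 216·x^2·y + 288·x·y − 288·y^2·z − 128·y·z^2 − 96·x·y·z − 128·y·z    [distributive law]
= 936·x·y + 48·x·z + 540·x^2 + 288·x − 416·y·z − 128·z^2 − 128·z + 945·x^2·y + 216·x^2·z + 243·x^3 − 132·x·y·z − 144·x·z^2 + 648·x·y^2 − 288·y^2·z − 128·y·z^2    [combine like terms]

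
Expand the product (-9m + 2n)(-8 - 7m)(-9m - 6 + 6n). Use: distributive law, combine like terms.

-1026m² - 432m + 660mn - 567m³ + 504m²n + 96n - 96n² - 84mn²

(-9m + 2n)(-8 - 7m)(-9m - 6 + 6n)
= (72m + 63m² - 16n - 14mn)(-9m - 6 + 6n)    [distributive law]
= -648m² - 432m + 432mn - 567m³ - 378m² + 378m²n + 144mn + 96n - 96n² + 126m²n + 84mn - 84mn²    [distributive law]
= -1026m² - 432m + 660mn - 567m³ + 504m²n + 96n - 96n² - 84mn²    [combine like terms]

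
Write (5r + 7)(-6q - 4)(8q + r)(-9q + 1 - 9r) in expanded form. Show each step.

(5r + 7)(-6q - 4)(8q + r)(-9q + 1 - 9r)
= (-30qr - 20r - 42q - 28)(8q + r)(-9q + 1 - 9r)    [distributive law]
= (-240q^2r - 30qr^2 - 160qr - 20r^2 - 336q^2 - 42qr - 224q - 28r)(-9q + 1 - 9r)    [distributive law]
= (-240q^2r - 30qr^2 - 202qr - 20r^2 - 336q^2 - 224q - 28r)(-9q + 1 - 9r)    [combine like terms]
= 2160q^3r - 240q^2r + 2160q^2r^2 + 270q^2r^2 - 30qr^2 + 270qr^3 + 1818q^2r - 202qr + 1818qr^2 + 180qr^2 - 20r^2 + 180r^3 + 3024q^3 - 336q^2 + 3024q^2r + 2016q^2 - 224q + 2016qr + 252qr - 28r + 252r^2    [distributive law]
= 2160q^3r + 4602q^2r + 2430q^2r^2 + 1968qr^2 + 270qr^3 + 2066qr + 232r^2 + 180r^3 + 3024q^3 + 1680q^2 - 224q - 28r    [combine like terms]

2160q^3r + 4602q^2r + 2430q^2r^2 + 1968qr^2 + 270qr^3 + 2066qr + 232r^2 + 180r^3 + 3024q^3 + 1680q^2 - 224q - 28r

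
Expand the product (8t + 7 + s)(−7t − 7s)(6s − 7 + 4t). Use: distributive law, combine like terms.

(8t + 7 + s)(−7t − 7s)(6s − 7 + 4t)
= (−56t² − 56st − 49t − 49s − 7st − 7s²)(6s − 7 + 4t)    [distributive law]
= (−56t² − 63st − 49t − 49s − 7s²)(6s − 7 + 4t)    [combine like terms]
= −336st² + 392t² − 224t³ − 378s²t + 441st − 252st² − 294st + 343t − 196t² − 294s² + 343s − 196st − 42s³ + 49s² − 28s²t    [distributive law]
= −588st² + 196t² − 224t³ − 406s²t − 49st + 343t − 245s² + 343s − 42s³    [combine like terms]

−588st² + 196t² − 224t³ − 406s²t − 49st + 343t − 245s² + 343s − 42s³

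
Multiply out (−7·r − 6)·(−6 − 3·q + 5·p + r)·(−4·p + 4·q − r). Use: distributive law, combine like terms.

(−7·r − 6)·(−6 − 3·q + 5·p + r)·(−4·p + 4·q − r)
= (42·r + 21·q·r − 35·p·r − 7·r² + 36 + 18·q − 30·p − 6·r)·(−4·p + 4·q − r)    [distributive law]
= (36·r + 21·q·r − 35·p·r − 7·r² + 36 + 18·q − 30·p)·(−4·p + 4·q − r)    [combine like terms]
= −144·p·r + 144·q·r − 36·r² − 84·p·q·r + 84·q²·r − 21·q·r² + 140·p²·r − 140·p·q·r + 35·p·r² + 28·p·r² − 28·q·r² + 7·r³ − 144·p + 144·q − 36·r − 72·p·q + 72·q² − 18·q·r + 120·p² − 120·p·q + 30·p·r    [distributive law]
= −114·p·r + 126·q·r − 36·r² − 224·p·q·r + 84·q²·r − 49·q·r² + 140·p²·r + 63·p·r² + 7·r³ − 144·p + 144·q − 36·r − 192·p·q + 72·q² + 120·p²    [combine like terms]

−114·p·r + 126·q·r − 36·r² − 224·p·q·r + 84·q²·r − 49·q·r² + 140·p²·r + 63·p·r² + 7·r³ − 144·p + 144·q − 36·r − 192·p·q + 72·q² + 120·p²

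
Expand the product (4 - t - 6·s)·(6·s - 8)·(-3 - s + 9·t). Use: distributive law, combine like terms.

(4 - t - 6·s)·(6·s - 8)·(-3 - s + 9·t)
= (24·s - 32 - 6·s·t + 8·t - 36·s^2 + 48·s)·(-3 - s + 9·t)    [distributive law]
= (72·s - 32 - 6·s·t + 8·t - 36·s^2)·(-3 - s + 9·t)    [combine like terms]
= -216·s - 72·s^2 + 648·s·t + 96 + 32·s - 288·t + 18·s·t + 6·s^2·t - 54·s·t^2 - 24·t - 8·s·t + 72·t^2 + 108·s^2 + 36·s^3 - 324·s^2·t    [distributive law]
= -184·s + 36·s^2 + 658·s·t + 96 - 312·t - 318·s^2·t - 54·s·t^2 + 72·t^2 + 36·s^3    [combine like terms]

-184·s + 36·s^2 + 658·s·t + 96 - 312·t - 318·s^2·t - 54·s·t^2 + 72·t^2 + 36·s^3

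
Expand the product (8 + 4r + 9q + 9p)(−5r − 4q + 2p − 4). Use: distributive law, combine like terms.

−56r − 68q − 20p − 32 − 20r^2 − 61qr − 37pr − 36q^2 − 18pq + 18p^2

(8 + 4r + 9q + 9p)(−5r − 4q + 2p − 4)
= −40r − 32q + 16p − 32 − 20r^2 − 16qr + 8pr − 16r − 45qr − 36q^2 + 18pq − 36q − 45pr − 36pq + 18p^2 − 36p    [distributive law]
= −56r − 68q − 20p − 32 − 20r^2 − 61qr − 37pr − 36q^2 − 18pq + 18p^2    [combine like terms]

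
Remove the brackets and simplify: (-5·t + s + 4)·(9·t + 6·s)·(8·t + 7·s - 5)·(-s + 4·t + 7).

-1572·s·t³ - 1440·t⁴ - 468·t³ + 87·s²·t² - 1698·s·t² + 2871·t² + 267·s³·t - 690·s²·t + 3543·s·t - 42·s⁴ + 156·s³ + 1086·s² - 1260·t - 840·s

(-5·t + s + 4)·(9·t + 6·s)·(8·t + 7·s - 5)·(-s + 4·t + 7)
= (-45·t² - 30·s·t + 9·s·t + 6·s² + 36·t + 24·s)·(8·t + 7·s - 5)·(-s + 4·t + 7)    [distributive law]
= (-45·t² - 21·s·t + 6·s² + 36·t + 24·s)·(8·t + 7·s - 5)·(-s + 4·t + 7)    [combine like terms]
= (-360·t³ - 315·s·t² + 225·t² - 168·s·t² - 147·s²·t + 105·s·t + 48·s²·t + 42·s³ - 30·s² + 288·t² + 252·s·t - 180·t + 192·s·t + 168·s² - 120·s)·(-s + 4·t + 7)    [distributive law]
= (-360·t³ - 483·s·t² + 513·t² - 99·s²·t + 549·s·t + 42·s³ + 138·s² - 180·t - 120·s)·(-s + 4·t + 7)    [combine like terms]
= 360·s·t³ - 1440·t⁴ - 2520·t³ + 483·s²·t² - 1932·s·t³ - 3381·s·t² - 513·s·t² + 2052·t³ + 3591·t² + 99·s³·t - 396·s²·t² - 693·s²·t - 549·s²·t + 2196·s·t² + 3843·s·t - 42·s⁴ + 168·s³·t + 294·s³ - 138·s³ + 552·s²·t + 966·s² + 180·s·t - 720·t² - 1260·t + 120·s² - 480·s·t - 840·s    [distributive law]
= -1572·s·t³ - 1440·t⁴ - 468·t³ + 87·s²·t² - 1698·s·t² + 2871·t² + 267·s³·t - 690·s²·t + 3543·s·t - 42·s⁴ + 156·s³ + 1086·s² - 1260·t - 840·s    [combine like terms]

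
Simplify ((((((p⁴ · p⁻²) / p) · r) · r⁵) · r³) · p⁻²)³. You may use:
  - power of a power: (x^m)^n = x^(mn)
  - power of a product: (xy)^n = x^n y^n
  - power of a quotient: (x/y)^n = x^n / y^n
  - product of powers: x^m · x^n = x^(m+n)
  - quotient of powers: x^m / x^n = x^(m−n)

p⁻³r²⁷

((((((p⁴ · p⁻²) / p) · r) · r⁵) · r³) · p⁻²)³
= ((((((p⁴ · p⁻²) / p) · r) · r⁵) · r³)³) · ((p⁻²)³)    [power of a product]
= ((((((p⁴ · p⁻²) / p) · r) · r⁵)³) · ((r³)³)) · ((p⁻²)³)    [power of a product]
= ((((((p⁴ · p⁻²) / p) · r)³) · ((r⁵)³)) · ((r³)³)) · ((p⁻²)³)    [power of a product]
= ((((((p⁴ · p⁻²) / p)³) · (r³)) · ((r⁵)³)) · ((r³)³)) · ((p⁻²)³)    [power of a product]
= ((((((p⁴ · p⁻²)³) / (p³)) · (r³)) · ((r⁵)³)) · ((r³)³)) · ((p⁻²)³)    [power of a quotient]
= (((((((p⁴)³) · ((p⁻²)³)) / (p³)) · (r³)) · ((r⁵)³)) · ((r³)³)) · ((p⁻²)³)    [power of a product]
= (((((p¹² · ((p⁻²)³)) / (p³)) · (r³)) · ((r⁵)³)) · ((r³)³)) · ((p⁻²)³)    [power of a power]
= (((((p¹² · p⁻⁶) / (p³)) · (r³)) · ((r⁵)³)) · ((r³)³)) · ((p⁻²)³)    [power of a power]
= ((((p⁶ / (p³)) · (r³)) · ((r⁵)³)) · ((r³)³)) · ((p⁻²)³)    [product of powers]
= (((p³ · (r³)) · ((r⁵)³)) · ((r³)³)) · ((p⁻²)³)    [quotient of powers]
= (((p³ · r³) · r¹⁵) · ((r³)³)) · ((p⁻²)³)    [power of a power]
= (((p³ · r³) · r¹⁵) · r⁹) · ((p⁻²)³)    [power of a power]
= (((p³ · r³) · r¹⁵) · r⁹) · p⁻⁶    [power of a power]
= p⁻³r²⁷    [product of powers]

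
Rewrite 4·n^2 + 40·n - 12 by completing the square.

4·n^2 + 40·n - 12
= 4(n^2 + 10·n) - 12    [factor out 4 from the n-terms]
= 4(n^2 + 10·n + 25 - 25) - 12    [add and subtract 25 inside the bracket]
= 4(n + 5)^2 - 100 - 12    [perfect-square identity]
= 4(n + 5)^2 - 112    [combine constants]

4(n + 5)^2 - 112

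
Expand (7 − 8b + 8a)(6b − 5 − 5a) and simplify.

82b − 35 − 75a − 48b^2 + 88ab − 40a^2

(7 − 8b + 8a)(6b − 5 − 5a)
= 42b − 35 − 35a − 48b^2 + 40b + 40ab + 48ab − 40a − 40a^2    [distributive law]
= 82b − 35 − 75a − 48b^2 + 88ab − 40a^2    [combine like terms]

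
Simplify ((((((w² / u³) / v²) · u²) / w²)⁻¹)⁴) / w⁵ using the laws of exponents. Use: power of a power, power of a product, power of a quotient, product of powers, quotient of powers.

((((((w² / u³) / v²) · u²) / w²)⁻¹)⁴) / w⁵
= (((((w² / u³) / v²) · u²) / w²)⁻⁴) / w⁵    [power of a power]
= (((((w² / u³) / v²) · u²)⁻⁴) / ((w²)⁻⁴)) / w⁵    [power of a quotient]
= (((((w² / u³) / v²)⁻⁴) · ((u²)⁻⁴)) / ((w²)⁻⁴)) / w⁵    [power of a product]
= (((((w² / u³)⁻⁴) / ((v²)⁻⁴)) · ((u²)⁻⁴)) / ((w²)⁻⁴)) / w⁵    [power of a quotient]
= ((((((w²)⁻⁴) / ((u³)⁻⁴)) / ((v²)⁻⁴)) · ((u²)⁻⁴)) / ((w²)⁻⁴)) / w⁵    [power of a quotient]
= ((((w⁻⁸ / ((u³)⁻⁴)) / ((v²)⁻⁴)) · ((u²)⁻⁴)) / ((w²)⁻⁴)) / w⁵    [power of a power]
= ((((w⁻⁸ / u⁻¹²) / ((v²)⁻⁴)) · ((u²)⁻⁴)) / ((w²)⁻⁴)) / w⁵    [power of a power]
= ((((w⁻⁸ / u⁻¹²) / v⁻⁸) · ((u²)⁻⁴)) / ((w²)⁻⁴)) / w⁵    [power of a power]
= ((((w⁻⁸ / u⁻¹²) / v⁻⁸) · u⁻⁸) / ((w²)⁻⁴)) / w⁵    [power of a power]
= ((((w⁻⁸ / u⁻¹²) / v⁻⁸) · u⁻⁸) / w⁻⁸) / w⁵    [power of a power]
= u⁴v⁸w⁻⁵    [quotient of powers; product of powers]

u⁴v⁸w⁻⁵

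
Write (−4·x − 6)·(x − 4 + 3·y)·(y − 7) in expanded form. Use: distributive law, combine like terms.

−4·x^2·y + 28·x^2 + 94·x·y − 70·x − 12·x·y^2 + 150·y − 168 − 18·y^2

(−4·x − 6)·(x − 4 + 3·y)·(y − 7)
= (−4·x^2 + 16·x − 12·x·y − 6·x + 24 − 18·y)·(y − 7)    [distributive law]
= (−4·x^2 + 10·x − 12·x·y + 24 − 18·y)·(y − 7)    [combine like terms]
= −4·x^2·y + 28·x^2 + 10·x·y − 70·x − 12·x·y^2 + 84·x·y + 24·y − 168 − 18·y^2 + 126·y    [distributive law]
= −4·x^2·y + 28·x^2 + 94·x·y − 70·x − 12·x·y^2 + 150·y − 168 − 18·y^2    [combine like terms]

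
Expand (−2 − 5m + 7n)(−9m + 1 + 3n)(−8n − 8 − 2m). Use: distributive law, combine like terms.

518mn − 100m − 386m² + 8n + 16 − 176n² − 204m²n − 90m³ + 582mn² − 168n³

(−2 − 5m + 7n)(−9m + 1 + 3n)(−8n − 8 − 2m)
= (18m − 2 − 6n + 45m² − 5m − 15mn − 63mn + 7n + 21n²)(−8n − 8 − 2m)    [distributive law]
= (13m − 2 + n + 45m² − 78mn + 21n²)(−8n − 8 − 2m)    [combine like terms]
= −104mn − 104m − 26m² + 16n + 16 + 4m − 8n² − 8n − 2mn − 360m²n − 360m² − 90m³ + 624mn² + 624mn + 156m²n − 168n³ − 168n² − 42mn²    [distributive law]
= 518mn − 100m − 386m² + 8n + 16 − 176n² − 204m²n − 90m³ + 582mn² − 168n³    [combine like terms]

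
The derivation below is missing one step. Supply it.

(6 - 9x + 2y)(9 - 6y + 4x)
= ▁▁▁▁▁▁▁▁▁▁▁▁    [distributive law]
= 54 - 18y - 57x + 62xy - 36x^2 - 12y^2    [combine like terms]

After distributive law, the bracketed line is:

54 - 36y + 24x - 81x + 54xy - 36x^2 + 18y - 12y^2 + 8xy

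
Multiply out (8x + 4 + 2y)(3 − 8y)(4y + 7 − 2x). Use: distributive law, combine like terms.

−300xy + 144x − 48x² − 224xy² + 128x²y − 134y + 84 − 216y² − 64y³

(8x + 4 + 2y)(3 − 8y)(4y + 7 − 2x)
= (24x − 64xy + 12 − 32y + 6y − 16y²)(4y + 7 − 2x)    [distributive law]
= (24x − 64xy + 12 − 26y − 16y²)(4y + 7 − 2x)    [combine like terms]
= 96xy + 168x − 48x² − 256xy² − 448xy + 128x²y + 48y + 84 − 24x − 104y² − 182y + 52xy − 64y³ − 112y² + 32xy²    [distributive law]
= −300xy + 144x − 48x² − 224xy² + 128x²y − 134y + 84 − 216y² − 64y³    [combine like terms]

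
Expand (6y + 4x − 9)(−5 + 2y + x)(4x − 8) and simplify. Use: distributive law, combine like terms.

−304xy + 384y + 48xy² − 96y² + 56x²y − 148x² + 412x + 16x³ − 360

(6y + 4x − 9)(−5 + 2y + x)(4x − 8)
= (−30y + 12y² + 6xy − 20x + 8xy + 4x² + 45 − 18y − 9x)(4x − 8)    [distributive law]
= (−48y + 12y² + 14xy − 29x + 4x² + 45)(4x − 8)    [combine like terms]
= −192xy + 384y + 48xy² − 96y² + 56x²y − 112xy − 116x² + 232x + 16x³ − 32x² + 180x − 360    [distributive law]
= −304xy + 384y + 48xy² − 96y² + 56x²y − 148x² + 412x + 16x³ − 360    [combine like terms]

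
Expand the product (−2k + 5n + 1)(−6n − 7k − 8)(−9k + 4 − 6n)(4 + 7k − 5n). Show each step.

2493k²n + 1491k³n + 2241k²n² − 420kn + 1384kn² − 780kn³ − 679k³ − 882k⁴ + 656k² + 208k + 1304n² − 60n³ − 900n⁴ − 384n − 128

(−2k + 5n + 1)(−6n − 7k − 8)(−9k + 4 − 6n)(4 + 7k − 5n)
= (12kn + 14k² + 16k − 30n² − 35kn − 40n − 6n − 7k − 8)(−9k + 4 − 6n)(4 + 7k − 5n)    [distributive law]
= (−23kn + 14k² + 9k − 30n² − 46n − 8)(−9k + 4 − 6n)(4 + 7k − 5n)    [combine like terms]
= (207k²n − 92kn + 138kn² − 126k³ + 56k² − 84k²n − 81k² + 36k − 54kn + 270kn² − 120n² + 180n³ + 414kn − 184n + 276n² + 72k − 32 + 48n)(4 + 7k − 5n)    [distributive law]
= (123k²n + 268kn + 408kn² − 126k³ − 25k² + 108k + 156n² + 180n³ − 136n − 32)(4 + 7k − 5n)    [combine like terms]
= 492k²n + 861k³n − 615k²n² + 1072kn + 1876k²n − 1340kn² + 1632kn² + 2856k²n² − 2040kn³ − 504k³ − 882k⁴ + 630k³n − 100k² − 175k³ + 125k²n + 432k + 756k² − 540kn + 624n² + 1092kn² − 780n³ + 720n³ + 1260kn³ − 900n⁴ − 544n − 952kn + 680n² − 128 − 224k + 160n    [distributive law]
= 2493k²n + 1491k³n + 2241k²n² − 420kn + 1384kn² − 780kn³ − 679k³ − 882k⁴ + 656k² + 208k + 1304n² − 60n³ − 900n⁴ − 384n − 128    [combine like terms]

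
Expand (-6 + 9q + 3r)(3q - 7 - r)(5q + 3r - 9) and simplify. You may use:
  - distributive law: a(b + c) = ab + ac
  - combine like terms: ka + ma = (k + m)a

-648q² - 318qr + 939q + 261r - 378 - 18r² + 135q³ + 81q²r - 15qr² - 9r³

(-6 + 9q + 3r)(3q - 7 - r)(5q + 3r - 9)
= (-18q + 42 + 6r + 27q² - 63q - 9qr + 9qr - 21r - 3r²)(5q + 3r - 9)    [distributive law]
= (-81q + 42 - 15r + 27q² - 3r²)(5q + 3r - 9)    [combine like terms]
= -405q² - 243qr + 729q + 210q + 126r - 378 - 75qr - 45r² + 135r + 135q³ + 81q²r - 243q² - 15qr² - 9r³ + 27r²    [distributive law]
= -648q² - 318qr + 939q + 261r - 378 - 18r² + 135q³ + 81q²r - 15qr² - 9r³    [combine like terms]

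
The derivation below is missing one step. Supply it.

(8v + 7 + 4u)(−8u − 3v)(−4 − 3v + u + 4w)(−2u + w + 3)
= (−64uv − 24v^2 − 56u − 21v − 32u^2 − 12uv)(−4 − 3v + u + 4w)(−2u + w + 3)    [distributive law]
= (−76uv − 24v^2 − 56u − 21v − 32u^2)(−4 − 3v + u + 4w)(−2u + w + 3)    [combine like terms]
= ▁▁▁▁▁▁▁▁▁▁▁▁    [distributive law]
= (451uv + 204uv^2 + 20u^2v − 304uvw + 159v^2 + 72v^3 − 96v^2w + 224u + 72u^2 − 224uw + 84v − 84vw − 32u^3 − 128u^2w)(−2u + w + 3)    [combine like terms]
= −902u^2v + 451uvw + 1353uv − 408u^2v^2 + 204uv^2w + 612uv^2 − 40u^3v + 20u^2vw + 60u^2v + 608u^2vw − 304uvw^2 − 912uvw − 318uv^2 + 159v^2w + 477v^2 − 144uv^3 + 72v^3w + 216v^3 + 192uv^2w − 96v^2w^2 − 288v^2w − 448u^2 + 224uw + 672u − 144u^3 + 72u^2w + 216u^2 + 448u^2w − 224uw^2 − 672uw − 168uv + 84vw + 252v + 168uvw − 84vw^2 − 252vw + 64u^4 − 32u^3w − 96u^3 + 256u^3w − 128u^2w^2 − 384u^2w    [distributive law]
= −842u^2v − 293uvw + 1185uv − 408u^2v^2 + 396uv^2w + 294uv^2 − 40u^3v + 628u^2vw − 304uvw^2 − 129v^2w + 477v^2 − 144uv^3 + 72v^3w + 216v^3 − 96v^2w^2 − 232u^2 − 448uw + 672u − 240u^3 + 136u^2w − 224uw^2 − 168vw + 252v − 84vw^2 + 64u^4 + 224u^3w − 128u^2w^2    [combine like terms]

Applying distributive law to the line above:

(304uv + 228uv^2 − 76u^2v − 304uvw + 96v^2 + 72v^3 − 24uv^2 − 96v^2w + 224u + 168uv − 56u^2 − 224uw + 84v + 63v^2 − 21uv − 84vw + 128u^2 + 96u^2v − 32u^3 − 128u^2w)(−2u + w + 3)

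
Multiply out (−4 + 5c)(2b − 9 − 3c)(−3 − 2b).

−48b + 16b^2 − 108 + 99c + 36bc − 20b^2c + 45c^2 + 30bc^2

(−4 + 5c)(2b − 9 − 3c)(−3 − 2b)
= (−8b + 36 + 12c + 10bc − 45c − 15c^2)(−3 − 2b)    [distributive law]
= (−8b + 36 − 33c + 10bc − 15c^2)(−3 − 2b)    [combine like terms]
= 24b + 16b^2 − 108 − 72b + 99c + 66bc − 30bc − 20b^2c + 45c^2 + 30bc^2    [distributive law]
= −48b + 16b^2 − 108 + 99c + 36bc − 20b^2c + 45c^2 + 30bc^2    [combine like terms]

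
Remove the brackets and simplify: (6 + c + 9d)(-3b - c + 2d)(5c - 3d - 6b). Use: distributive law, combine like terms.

(6 + c + 9d)(-3b - c + 2d)(5c - 3d - 6b)
= (-18b - 6c + 12d - 3bc - c² + 2cd - 27bd - 9cd + 18d²)(5c - 3d - 6b)    [distributive law]
= (-18b - 6c + 12d - 3bc - c² - 7cd - 27bd + 18d²)(5c - 3d - 6b)    [combine like terms]
= -90bc + 54bd + 108b² - 30c² + 18cd + 36bc + 60cd - 36d² - 72bd - 15bc² + 9bcd + 18b²c - 5c³ + 3c²d + 6bc² - 35c²d + 21cd² + 42bcd - 135bcd + 81bd² + 162b²d + 90cd² - 54d³ - 108bd²    [distributive law]
= -54bc - 18bd + 108b² - 30c² + 78cd - 36d² - 9bc² - 84bcd + 18b²c - 5c³ - 32c²d + 111cd² - 27bd² + 162b²d - 54d³    [combine like terms]

-54bc - 18bd + 108b² - 30c² + 78cd - 36d² - 9bc² - 84bcd + 18b²c - 5c³ - 32c²d + 111cd² - 27bd² + 162b²d - 54d³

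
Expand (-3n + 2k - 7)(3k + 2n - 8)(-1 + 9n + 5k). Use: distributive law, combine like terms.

(-3n + 2k - 7)(3k + 2n - 8)(-1 + 9n + 5k)
= (-9kn - 6n^2 + 24n + 6k^2 + 4kn - 16k - 21k - 14n + 56)(-1 + 9n + 5k)    [distributive law]
= (-5kn - 6n^2 + 10n + 6k^2 - 37k + 56)(-1 + 9n + 5k)    [combine like terms]
= 5kn - 45kn^2 - 25k^2n + 6n^2 - 54n^3 - 30kn^2 - 10n + 90n^2 + 50kn - 6k^2 + 54k^2n + 30k^3 + 37k - 333kn - 185k^2 - 56 + 504n + 280k    [distributive law]
= -278kn - 75kn^2 + 29k^2n + 96n^2 - 54n^3 + 494n - 191k^2 + 30k^3 + 317k - 56    [combine like terms]

-278kn - 75kn^2 + 29k^2n + 96n^2 - 54n^3 + 494n - 191k^2 + 30k^3 + 317k - 56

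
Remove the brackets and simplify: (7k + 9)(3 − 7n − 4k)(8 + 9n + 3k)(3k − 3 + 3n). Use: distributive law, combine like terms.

(7k + 9)(3 − 7n − 4k)(8 + 9n + 3k)(3k − 3 + 3n)
= (21k − 49kn − 28k² + 27 − 63n − 36k)(8 + 9n + 3k)(3k − 3 + 3n)    [distributive law]
= (−15k − 49kn − 28k² + 27 − 63n)(8 + 9n + 3k)(3k − 3 + 3n)    [combine like terms]
= (−120k − 135kn − 45k² − 392kn − 441kn² − 147k²n − 224k² − 252k²n − 84k³ + 216 + 243n + 81k − 504n − 567n² − 189kn)(3k − 3 + 3n)    [distributive law]
= (−39k − 716kn − 269k² − 441kn² − 399k²n − 84k³ + 216 − 261n − 567n²)(3k − 3 + 3n)    [combine like terms]
= −117k² + 117k − 117kn − 2148k²n + 2148kn − 2148kn² − 807k³ + 807k² − 807k²n − 1323k²n² + 1323kn² − 1323kn³ − 1197k³n + 1197k²n − 1197k²n² − 252k⁴ + 252k³ − 252k³n + 648k − 648 + 648n − 783kn + 783n − 783n² − 1701kn² + 1701n² − 1701n³    [distributive law]
= 690k² + 765k + 1248kn − 1758k²n − 2526kn² − 555k³ − 2520k²n² − 1323kn³ − 1449k³n − 252k⁴ − 648 + 1431n + 918n² − 1701n³    [combine like terms]

690k² + 765k + 1248kn − 1758k²n − 2526kn² − 555k³ − 2520k²n² − 1323kn³ − 1449k³n − 252k⁴ − 648 + 1431n + 918n² − 1701n³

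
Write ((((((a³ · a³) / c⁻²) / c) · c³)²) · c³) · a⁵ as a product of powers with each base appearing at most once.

((((((a³ · a³) / c⁻²) / c) · c³)²) · c³) · a⁵
= ((((((a³ · a³) / c⁻²) / c)²) · ((c³)²)) · c³) · a⁵    [power of a product]
= ((((((a³ · a³) / c⁻²)²) / (c²)) · ((c³)²)) · c³) · a⁵    [power of a quotient]
= ((((((a³ · a³)²) / ((c⁻²)²)) / (c²)) · ((c³)²)) · c³) · a⁵    [power of a quotient]
= (((((((a³)²) · ((a³)²)) / ((c⁻²)²)) / (c²)) · ((c³)²)) · c³) · a⁵    [power of a product]
= (((((a⁶ · ((a³)²)) / ((c⁻²)²)) / (c²)) · ((c³)²)) · c³) · a⁵    [power of a power]
= (((((a⁶ · a⁶) / ((c⁻²)²)) / (c²)) · ((c³)²)) · c³) · a⁵    [power of a power]
= ((((a¹² / ((c⁻²)²)) / (c²)) · ((c³)²)) · c³) · a⁵    [product of powers]
= ((((a¹² / c⁻⁴) / (c²)) · ((c³)²)) · c³) · a⁵    [power of a power]
= ((((a¹² / c⁻⁴) / c²) · c⁶) · c³) · a⁵    [power of a power]
= a¹⁷c¹¹    [quotient of powers; product of powers]

a¹⁷c¹¹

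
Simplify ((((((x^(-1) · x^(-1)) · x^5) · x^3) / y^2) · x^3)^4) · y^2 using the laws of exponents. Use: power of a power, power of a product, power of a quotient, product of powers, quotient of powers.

x^36y^(-6)

((((((x^(-1) · x^(-1)) · x^5) · x^3) / y^2) · x^3)^4) · y^2
= ((((((x^(-1) · x^(-1)) · x^5) · x^3) / y^2)^4) · ((x^3)^4)) · y^2    [power of a product]
= ((((((x^(-1) · x^(-1)) · x^5) · x^3)^4) / ((y^2)^4)) · ((x^3)^4)) · y^2    [power of a quotient]
= ((((((x^(-1) · x^(-1)) · x^5)^4) · ((x^3)^4)) / ((y^2)^4)) · ((x^3)^4)) · y^2    [power of a product]
= ((((((x^(-1) · x^(-1))^4) · ((x^5)^4)) · ((x^3)^4)) / ((y^2)^4)) · ((x^3)^4)) · y^2    [power of a product]
= (((((((x^(-1))^4) · ((x^(-1))^4)) · ((x^5)^4)) · ((x^3)^4)) / ((y^2)^4)) · ((x^3)^4)) · y^2    [power of a product]
= (((((x^(-4) · ((x^(-1))^4)) · ((x^5)^4)) · ((x^3)^4)) / ((y^2)^4)) · ((x^3)^4)) · y^2    [power of a power]
= (((((x^(-4) · x^(-4)) · ((x^5)^4)) · ((x^3)^4)) / ((y^2)^4)) · ((x^3)^4)) · y^2    [power of a power]
= ((((x^(-8) · ((x^5)^4)) · ((x^3)^4)) / ((y^2)^4)) · ((x^3)^4)) · y^2    [product of powers]
= ((((x^(-8) · x^20) · ((x^3)^4)) / ((y^2)^4)) · ((x^3)^4)) · y^2    [power of a power]
= (((x^12 · ((x^3)^4)) / ((y^2)^4)) · ((x^3)^4)) · y^2    [product of powers]
= (((x^12 · x^12) / ((y^2)^4)) · ((x^3)^4)) · y^2    [power of a power]
= ((x^24 / ((y^2)^4)) · ((x^3)^4)) · y^2    [product of powers]
= ((x^24 / y^8) · ((x^3)^4)) · y^2    [power of a power]
= ((x^24 / y^8) · x^12) · y^2    [power of a power]
= x^36y^(-6)    [quotient of powers; product of powers]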